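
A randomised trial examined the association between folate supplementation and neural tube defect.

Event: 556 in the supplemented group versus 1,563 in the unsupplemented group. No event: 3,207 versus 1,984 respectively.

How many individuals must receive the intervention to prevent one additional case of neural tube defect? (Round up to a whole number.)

4

Risk in treated group = 556/3763 = 0.14775; risk in control = 1563/3547 = 0.44065.
Absolute risk reduction = 0.44065 − 0.14775 = 0.29290
NNT = 1 / ARR = 1 / 0.29290 = 3.414 → round up → 4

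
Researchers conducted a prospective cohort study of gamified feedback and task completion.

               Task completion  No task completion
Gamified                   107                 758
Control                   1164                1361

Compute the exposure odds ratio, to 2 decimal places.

0.17

Cells: a = 107, b = 758, c = 1164, d = 1361.
OR = (a·d)/(b·c) = (107 × 1361) / (758 × 1164) = 145627 / 882312 = 0.16505
Exposure is associated with lower odds of task completion (OR = 0.17 < 1).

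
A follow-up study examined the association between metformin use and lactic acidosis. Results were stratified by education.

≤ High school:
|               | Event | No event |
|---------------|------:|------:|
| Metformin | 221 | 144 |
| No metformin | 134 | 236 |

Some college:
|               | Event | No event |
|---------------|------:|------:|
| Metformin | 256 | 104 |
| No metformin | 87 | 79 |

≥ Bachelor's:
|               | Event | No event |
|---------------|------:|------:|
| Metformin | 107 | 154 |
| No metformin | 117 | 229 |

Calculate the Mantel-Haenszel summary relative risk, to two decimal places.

RR_MH = Σ(aᵢ·n₀ᵢ/nᵢ) / Σ(cᵢ·n₁ᵢ/nᵢ), with n₁ᵢ = aᵢ+bᵢ (exposed), n₀ᵢ = cᵢ+dᵢ (unexposed), nᵢ = n₁ᵢ+n₀ᵢ.
Stratum 1 (≤ High school): n₁ = 365, n₀ = 370, n = 735; a·n₀/n = 221·370/735 = 111.2517; c·n₁/n = 134·365/735 = 66.5442
Stratum 2 (Some college): n₁ = 360, n₀ = 166, n = 526; a·n₀/n = 256·166/526 = 80.7909; c·n₁/n = 87·360/526 = 59.5437
Stratum 3 (≥ Bachelor's): n₁ = 261, n₀ = 346, n = 607; a·n₀/n = 107·346/607 = 60.9918; c·n₁/n = 117·261/607 = 50.3081
RR_MH = (111.2517 + 80.7909 + 60.9918) / (66.5442 + 59.5437 + 50.3081) = 253.0343 / 176.3960 = 1.43447

1.43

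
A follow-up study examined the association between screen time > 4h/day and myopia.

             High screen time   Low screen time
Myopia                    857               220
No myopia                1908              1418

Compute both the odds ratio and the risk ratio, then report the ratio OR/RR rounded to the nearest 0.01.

Reading the table with exposure as columns: a = 857 (High screen time, case), b = 1908 (High screen time, non-case), c = 220 (Low screen time, case), d = 1418.
OR = (857·1418)/(1908·220) = 1215226/419760 = 2.89505
Risk in exposed = 857/2765 = 0.30995; risk in unexposed = 220/1638 = 0.13431; RR = 2.30769
OR/RR = 2.89505 / 2.30769 = 1.25452
The outcome is not rare, so the OR lies further from 1 than the RR.

1.25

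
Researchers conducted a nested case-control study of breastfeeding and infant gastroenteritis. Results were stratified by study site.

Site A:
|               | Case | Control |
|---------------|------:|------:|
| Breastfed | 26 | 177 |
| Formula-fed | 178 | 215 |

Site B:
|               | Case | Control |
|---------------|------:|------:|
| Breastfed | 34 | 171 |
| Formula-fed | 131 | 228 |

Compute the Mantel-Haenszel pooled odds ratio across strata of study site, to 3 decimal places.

0.250

OR_MH = Σ(aᵢdᵢ/nᵢ) / Σ(bᵢcᵢ/nᵢ), where nᵢ is the stratum total.
Stratum 1 (Site A): n = 596; a·d/n = 26·215/596 = 9.3792; b·c/n = 177·178/596 = 52.8624
Stratum 2 (Site B): n = 564; a·d/n = 34·228/564 = 13.7447; b·c/n = 171·131/564 = 39.7181
OR_MH = (9.3792 + 13.7447) / (52.8624 + 39.7181) = 23.1239 / 92.5805 = 0.24977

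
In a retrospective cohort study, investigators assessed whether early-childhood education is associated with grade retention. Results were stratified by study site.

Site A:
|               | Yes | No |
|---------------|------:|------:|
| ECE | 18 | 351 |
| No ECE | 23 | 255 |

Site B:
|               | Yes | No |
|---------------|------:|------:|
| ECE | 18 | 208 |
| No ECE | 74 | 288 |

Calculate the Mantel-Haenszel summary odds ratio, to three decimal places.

OR_MH = Σ(aᵢdᵢ/nᵢ) / Σ(bᵢcᵢ/nᵢ), where nᵢ is the stratum total.
Stratum 1 (Site A): n = 647; a·d/n = 18·255/647 = 7.0943; b·c/n = 351·23/647 = 12.4776
Stratum 2 (Site B): n = 588; a·d/n = 18·288/588 = 8.8163; b·c/n = 208·74/588 = 26.1769
OR_MH = (7.0943 + 8.8163) / (12.4776 + 26.1769) = 15.9106 / 38.6545 = 0.41161

0.412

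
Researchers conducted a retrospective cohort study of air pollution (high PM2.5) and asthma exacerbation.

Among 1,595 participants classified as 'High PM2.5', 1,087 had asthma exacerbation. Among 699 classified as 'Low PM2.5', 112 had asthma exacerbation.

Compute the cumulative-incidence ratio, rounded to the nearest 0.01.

4.25

From the description: a = 1087, b = 508, c = 112, d = 587.
Risk in exposed = 1087/1595 = 0.68150; risk in unexposed = 112/699 = 0.16023.
RR = 0.68150 / 0.16023 = 4.25332
The risk among the exposed is 4.25 times that among the unexposed.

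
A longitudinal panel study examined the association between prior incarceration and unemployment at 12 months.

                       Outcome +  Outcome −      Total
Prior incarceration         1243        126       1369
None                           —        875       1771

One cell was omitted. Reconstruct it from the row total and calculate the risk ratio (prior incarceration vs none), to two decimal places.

1.79

The missing cell is in the unexposed row: 1771 − 875 = 896.
So a = 1243, b = 126, c = 896, d = 875.
RR = [a/(a+b)] / [c/(c+d)] = (1243/1369) / (896/1771) = 0.90796/0.50593 = 1.79464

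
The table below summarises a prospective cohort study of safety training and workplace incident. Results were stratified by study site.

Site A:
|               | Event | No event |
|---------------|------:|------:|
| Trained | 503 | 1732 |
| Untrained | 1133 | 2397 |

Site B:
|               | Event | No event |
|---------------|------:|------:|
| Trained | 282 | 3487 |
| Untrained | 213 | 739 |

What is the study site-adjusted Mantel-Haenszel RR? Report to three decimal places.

RR_MH = Σ(aᵢ·n₀ᵢ/nᵢ) / Σ(cᵢ·n₁ᵢ/nᵢ), with n₁ᵢ = aᵢ+bᵢ (exposed), n₀ᵢ = cᵢ+dᵢ (unexposed), nᵢ = n₁ᵢ+n₀ᵢ.
Stratum 1 (Site A): n₁ = 2235, n₀ = 3530, n = 5765; a·n₀/n = 503·3530/5765 = 307.9948; c·n₁/n = 1133·2235/5765 = 439.2463
Stratum 2 (Site B): n₁ = 3769, n₀ = 952, n = 4721; a·n₀/n = 282·952/4721 = 56.8659; c·n₁/n = 213·3769/4721 = 170.0481
RR_MH = (307.9948 + 56.8659) / (439.2463 + 170.0481) = 364.8607 / 609.2944 = 0.59882

0.599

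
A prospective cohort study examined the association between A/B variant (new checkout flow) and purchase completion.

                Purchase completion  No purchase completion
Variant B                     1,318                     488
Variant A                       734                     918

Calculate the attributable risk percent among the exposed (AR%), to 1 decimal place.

39.1

Cells: a = 1318, b = 488, c = 734, d = 918.
Risk in exposed = 1318/1806 = 0.72979; risk in unexposed = 734/1652 = 0.44431.
RR = 0.72979/0.44431 = 1.64252
AR% = (RR − 1)/RR × 100 = (1.64252 − 1)/1.64252 × 100 = 39.1181%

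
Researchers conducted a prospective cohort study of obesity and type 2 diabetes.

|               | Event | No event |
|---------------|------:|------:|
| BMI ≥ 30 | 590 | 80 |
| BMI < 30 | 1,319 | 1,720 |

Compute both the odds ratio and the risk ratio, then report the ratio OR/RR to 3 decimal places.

Cells: a = 590, b = 80, c = 1319, d = 1720.
OR = (590·1720)/(80·1319) = 1014800/105520 = 9.61713
Risk in exposed = 590/670 = 0.88060; risk in unexposed = 1319/3039 = 0.43402; RR = 2.02891
OR/RR = 9.61713 / 2.02891 = 4.74005
The outcome is not rare, so the OR lies further from 1 than the RR.

4.740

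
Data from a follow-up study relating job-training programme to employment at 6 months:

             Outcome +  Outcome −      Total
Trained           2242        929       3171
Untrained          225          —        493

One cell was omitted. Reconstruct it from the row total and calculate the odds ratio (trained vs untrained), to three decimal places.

2.875

The missing cell is in the unexposed row: 493 − 225 = 268.
So a = 2242, b = 929, c = 225, d = 268.
OR = (a·d)/(b·c) = (2242 × 268) / (929 × 225) = 600856 / 209025 = 2.87457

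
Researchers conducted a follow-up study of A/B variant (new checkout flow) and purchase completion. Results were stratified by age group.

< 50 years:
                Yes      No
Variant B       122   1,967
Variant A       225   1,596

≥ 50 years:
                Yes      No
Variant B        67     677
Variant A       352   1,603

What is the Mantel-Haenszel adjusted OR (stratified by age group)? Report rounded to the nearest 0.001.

0.445

OR_MH = Σ(aᵢdᵢ/nᵢ) / Σ(bᵢcᵢ/nᵢ), where nᵢ is the stratum total.
Stratum 1 (< 50 years): n = 3910; a·d/n = 122·1596/3910 = 49.7985; b·c/n = 1967·225/3910 = 113.1905
Stratum 2 (≥ 50 years): n = 2699; a·d/n = 67·1603/2699 = 39.7929; b·c/n = 677·352/2699 = 88.2934
OR_MH = (49.7985 + 39.7929) / (113.1905 + 88.2934) = 89.5914 / 201.4840 = 0.44466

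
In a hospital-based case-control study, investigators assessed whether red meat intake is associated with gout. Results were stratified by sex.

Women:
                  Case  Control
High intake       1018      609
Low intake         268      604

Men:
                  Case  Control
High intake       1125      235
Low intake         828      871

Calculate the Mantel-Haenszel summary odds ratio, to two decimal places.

4.39

OR_MH = Σ(aᵢdᵢ/nᵢ) / Σ(bᵢcᵢ/nᵢ), where nᵢ is the stratum total.
Stratum 1 (Women): n = 2499; a·d/n = 1018·604/2499 = 246.0472; b·c/n = 609·268/2499 = 65.3109
Stratum 2 (Men): n = 3059; a·d/n = 1125·871/3059 = 320.3253; b·c/n = 235·828/3059 = 63.6090
OR_MH = (246.0472 + 320.3253) / (65.3109 + 63.6090) = 566.3725 / 128.9199 = 4.39321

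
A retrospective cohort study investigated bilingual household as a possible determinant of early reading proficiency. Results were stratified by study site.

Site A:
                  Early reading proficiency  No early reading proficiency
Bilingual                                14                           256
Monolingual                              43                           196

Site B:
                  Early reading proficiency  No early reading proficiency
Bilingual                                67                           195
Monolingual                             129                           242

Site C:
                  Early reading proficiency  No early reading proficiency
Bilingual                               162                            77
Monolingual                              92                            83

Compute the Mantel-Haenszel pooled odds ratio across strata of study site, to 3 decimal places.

OR_MH = Σ(aᵢdᵢ/nᵢ) / Σ(bᵢcᵢ/nᵢ), where nᵢ is the stratum total.
Stratum 1 (Site A): n = 509; a·d/n = 14·196/509 = 5.3910; b·c/n = 256·43/509 = 21.6267
Stratum 2 (Site B): n = 633; a·d/n = 67·242/633 = 25.6145; b·c/n = 195·129/633 = 39.7393
Stratum 3 (Site C): n = 414; a·d/n = 162·83/414 = 32.4783; b·c/n = 77·92/414 = 17.1111
OR_MH = (5.3910 + 25.6145 + 32.4783) / (21.6267 + 39.7393 + 17.1111) = 63.4838 / 78.4772 = 0.80895

0.809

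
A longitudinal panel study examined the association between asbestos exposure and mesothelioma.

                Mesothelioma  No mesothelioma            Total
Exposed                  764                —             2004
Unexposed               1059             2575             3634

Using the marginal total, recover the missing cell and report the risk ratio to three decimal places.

The missing cell is in the exposed row: 2004 − 764 = 1240.
So a = 764, b = 1240, c = 1059, d = 2575.
RR = [a/(a+b)] / [c/(c+d)] = (764/2004) / (1059/3634) = 0.38124/0.29141 = 1.30823

1.308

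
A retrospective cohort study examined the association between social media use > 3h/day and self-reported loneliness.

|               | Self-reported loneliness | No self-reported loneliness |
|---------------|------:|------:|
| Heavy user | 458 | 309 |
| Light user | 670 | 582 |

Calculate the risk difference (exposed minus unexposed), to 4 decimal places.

Cells: a = 458, b = 309, c = 670, d = 582.
Risk in exposed = 458/767 = 0.597132; risk in unexposed = 670/1252 = 0.535144.
Risk difference = 0.597132 − 0.535144 = 0.061988

0.0620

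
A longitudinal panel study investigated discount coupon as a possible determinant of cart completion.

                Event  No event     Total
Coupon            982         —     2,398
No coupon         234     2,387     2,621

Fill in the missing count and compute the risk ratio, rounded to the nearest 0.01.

4.59

The missing cell is in the exposed row: 2398 − 982 = 1416.
So a = 982, b = 1416, c = 234, d = 2387.
RR = [a/(a+b)] / [c/(c+d)] = (982/2398) / (234/2621) = 0.40951/0.08928 = 4.58684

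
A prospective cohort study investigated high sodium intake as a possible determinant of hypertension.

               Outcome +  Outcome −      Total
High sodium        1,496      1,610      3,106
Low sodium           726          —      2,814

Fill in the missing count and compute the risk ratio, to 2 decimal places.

1.87

The missing cell is in the unexposed row: 2814 − 726 = 2088.
So a = 1496, b = 1610, c = 726, d = 2088.
RR = [a/(a+b)] / [c/(c+d)] = (1496/3106) / (726/2814) = 0.48165/0.25800 = 1.86689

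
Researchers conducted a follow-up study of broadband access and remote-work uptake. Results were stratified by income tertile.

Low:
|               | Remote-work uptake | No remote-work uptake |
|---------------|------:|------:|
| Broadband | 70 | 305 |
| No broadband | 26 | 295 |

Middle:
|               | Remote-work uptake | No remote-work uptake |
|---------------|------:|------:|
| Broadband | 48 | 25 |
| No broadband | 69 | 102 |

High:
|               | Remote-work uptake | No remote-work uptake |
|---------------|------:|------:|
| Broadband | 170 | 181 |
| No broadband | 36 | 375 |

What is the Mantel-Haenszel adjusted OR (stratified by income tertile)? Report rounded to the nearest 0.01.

4.94

OR_MH = Σ(aᵢdᵢ/nᵢ) / Σ(bᵢcᵢ/nᵢ), where nᵢ is the stratum total.
Stratum 1 (Low): n = 696; a·d/n = 70·295/696 = 29.6695; b·c/n = 305·26/696 = 11.3937
Stratum 2 (Middle): n = 244; a·d/n = 48·102/244 = 20.0656; b·c/n = 25·69/244 = 7.0697
Stratum 3 (High): n = 762; a·d/n = 170·375/762 = 83.6614; b·c/n = 181·36/762 = 8.5512
OR_MH = (29.6695 + 20.0656 + 83.6614) / (11.3937 + 7.0697 + 8.5512) = 133.3965 / 27.0145 = 4.93795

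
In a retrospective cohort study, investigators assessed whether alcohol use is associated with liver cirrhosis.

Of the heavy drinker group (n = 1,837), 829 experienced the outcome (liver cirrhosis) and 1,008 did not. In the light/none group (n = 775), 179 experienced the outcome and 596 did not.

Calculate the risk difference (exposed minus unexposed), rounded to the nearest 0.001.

0.220

From the description: a = 829, b = 1008, c = 179, d = 596.
Risk in exposed = 829/1837 = 0.451279; risk in unexposed = 179/775 = 0.230968.
Risk difference = 0.451279 − 0.230968 = 0.220312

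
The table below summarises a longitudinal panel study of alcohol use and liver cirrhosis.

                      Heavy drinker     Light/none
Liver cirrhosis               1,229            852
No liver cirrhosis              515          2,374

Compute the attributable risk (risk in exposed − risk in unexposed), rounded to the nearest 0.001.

0.441

Reading the table with exposure as columns: a = 1229 (Heavy drinker, case), b = 515 (Heavy drinker, non-case), c = 852 (Light/none, case), d = 2374.
Risk in exposed = 1229/1744 = 0.704702; risk in unexposed = 852/3226 = 0.264104.
Risk difference = 0.704702 − 0.264104 = 0.440598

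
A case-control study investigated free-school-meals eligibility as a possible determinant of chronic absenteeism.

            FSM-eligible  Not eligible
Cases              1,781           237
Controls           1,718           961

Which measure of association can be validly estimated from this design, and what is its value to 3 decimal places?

Reading the table with exposure as columns: a = 1781 (FSM-eligible, case), b = 1718 (FSM-eligible, non-case), c = 237 (Not eligible, case), d = 961.
This is a case-control study: participants were sampled on outcome status, so risks in the source population cannot be estimated directly — relative risk is not valid here. The odds ratio is the appropriate measure.
OR = (a·d)/(b·c) = (1781 × 961) / (1718 × 237) = 1711541 / 407166 = 4.20355

4.204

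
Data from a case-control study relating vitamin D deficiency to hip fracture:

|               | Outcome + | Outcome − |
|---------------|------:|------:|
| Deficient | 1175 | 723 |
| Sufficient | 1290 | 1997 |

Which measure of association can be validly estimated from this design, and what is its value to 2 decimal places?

2.52

Cells: a = 1175, b = 723, c = 1290, d = 1997.
This is a case-control study: participants were sampled on outcome status, so risks in the source population cannot be estimated directly — relative risk is not valid here. The odds ratio is the appropriate measure.
OR = (a·d)/(b·c) = (1175 × 1997) / (723 × 1290) = 2346475 / 932670 = 2.51587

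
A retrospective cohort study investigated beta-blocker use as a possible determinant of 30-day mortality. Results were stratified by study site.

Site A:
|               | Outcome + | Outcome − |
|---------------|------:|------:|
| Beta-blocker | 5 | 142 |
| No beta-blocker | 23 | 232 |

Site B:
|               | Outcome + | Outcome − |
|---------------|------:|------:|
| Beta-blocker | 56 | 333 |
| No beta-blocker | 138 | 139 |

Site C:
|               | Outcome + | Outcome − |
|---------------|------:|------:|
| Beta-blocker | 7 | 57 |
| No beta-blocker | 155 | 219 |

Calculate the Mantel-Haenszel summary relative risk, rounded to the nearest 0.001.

0.291

RR_MH = Σ(aᵢ·n₀ᵢ/nᵢ) / Σ(cᵢ·n₁ᵢ/nᵢ), with n₁ᵢ = aᵢ+bᵢ (exposed), n₀ᵢ = cᵢ+dᵢ (unexposed), nᵢ = n₁ᵢ+n₀ᵢ.
Stratum 1 (Site A): n₁ = 147, n₀ = 255, n = 402; a·n₀/n = 5·255/402 = 3.1716; c·n₁/n = 23·147/402 = 8.4104
Stratum 2 (Site B): n₁ = 389, n₀ = 277, n = 666; a·n₀/n = 56·277/666 = 23.2913; c·n₁/n = 138·389/666 = 80.6036
Stratum 3 (Site C): n₁ = 64, n₀ = 374, n = 438; a·n₀/n = 7·374/438 = 5.9772; c·n₁/n = 155·64/438 = 22.6484
RR_MH = (3.1716 + 23.2913 + 5.9772) / (8.4104 + 80.6036 + 22.6484) = 32.4401 / 111.6625 = 0.29052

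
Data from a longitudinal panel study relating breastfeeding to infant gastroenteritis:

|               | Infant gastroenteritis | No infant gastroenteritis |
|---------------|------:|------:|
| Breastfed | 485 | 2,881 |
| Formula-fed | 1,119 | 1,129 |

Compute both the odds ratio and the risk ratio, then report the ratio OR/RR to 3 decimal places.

Cells: a = 485, b = 2881, c = 1119, d = 1129.
OR = (485·1129)/(2881·1119) = 547565/3223839 = 0.16985
Risk in exposed = 485/3366 = 0.14409; risk in unexposed = 1119/2248 = 0.49778; RR = 0.28946
OR/RR = 0.16985 / 0.28946 = 0.58677
The outcome is not rare, so the OR lies further from 1 than the RR.

0.587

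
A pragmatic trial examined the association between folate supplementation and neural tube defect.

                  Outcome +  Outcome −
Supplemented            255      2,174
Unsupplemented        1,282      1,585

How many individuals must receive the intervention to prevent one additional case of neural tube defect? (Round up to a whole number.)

Risk in treated group = 255/2429 = 0.10498; risk in control = 1282/2867 = 0.44716.
Absolute risk reduction = 0.44716 − 0.10498 = 0.34218
NNT = 1 / ARR = 1 / 0.34218 = 2.922 → round up → 3

3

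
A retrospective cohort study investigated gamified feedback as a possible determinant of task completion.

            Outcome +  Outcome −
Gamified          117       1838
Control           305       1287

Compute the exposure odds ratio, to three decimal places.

Cells: a = 117, b = 1838, c = 305, d = 1287.
OR = (a·d)/(b·c) = (117 × 1287) / (1838 × 305) = 150579 / 560590 = 0.26861
Exposure is associated with lower odds of task completion (OR = 0.27 < 1).

0.269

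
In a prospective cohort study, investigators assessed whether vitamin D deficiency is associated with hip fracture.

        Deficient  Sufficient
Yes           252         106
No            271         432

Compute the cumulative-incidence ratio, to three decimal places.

Reading the table with exposure as columns: a = 252 (Deficient, case), b = 271 (Deficient, non-case), c = 106 (Sufficient, case), d = 432.
Risk in exposed = 252/523 = 0.48184; risk in unexposed = 106/538 = 0.19703.
RR = 0.48184 / 0.19703 = 2.44554
The risk among the exposed is 2.45 times that among the unexposed.

2.446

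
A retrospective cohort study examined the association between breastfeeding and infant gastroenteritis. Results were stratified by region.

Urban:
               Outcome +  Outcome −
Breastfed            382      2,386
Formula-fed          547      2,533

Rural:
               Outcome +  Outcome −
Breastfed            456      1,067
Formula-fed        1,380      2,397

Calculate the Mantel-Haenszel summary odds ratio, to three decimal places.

OR_MH = Σ(aᵢdᵢ/nᵢ) / Σ(bᵢcᵢ/nᵢ), where nᵢ is the stratum total.
Stratum 1 (Urban): n = 5848; a·d/n = 382·2533/5848 = 165.4593; b·c/n = 2386·547/5848 = 223.1775
Stratum 2 (Rural): n = 5300; a·d/n = 456·2397/5300 = 206.2325; b·c/n = 1067·1380/5300 = 277.8226
OR_MH = (165.4593 + 206.2325) / (223.1775 + 277.8226) = 371.6918 / 501.0001 = 0.74190

0.742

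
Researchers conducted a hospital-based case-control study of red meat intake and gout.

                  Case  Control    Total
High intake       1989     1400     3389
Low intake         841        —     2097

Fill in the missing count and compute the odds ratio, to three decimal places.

The missing cell is in the unexposed row: 2097 − 841 = 1256.
So a = 1989, b = 1400, c = 841, d = 1256.
OR = (a·d)/(b·c) = (1989 × 1256) / (1400 × 841) = 2498184 / 1177400 = 2.12178

2.122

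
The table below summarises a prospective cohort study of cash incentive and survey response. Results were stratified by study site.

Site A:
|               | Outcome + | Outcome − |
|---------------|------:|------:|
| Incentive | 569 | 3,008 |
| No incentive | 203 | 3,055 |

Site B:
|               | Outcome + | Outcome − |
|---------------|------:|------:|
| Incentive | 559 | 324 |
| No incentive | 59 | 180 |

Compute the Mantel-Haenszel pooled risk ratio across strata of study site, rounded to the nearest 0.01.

RR_MH = Σ(aᵢ·n₀ᵢ/nᵢ) / Σ(cᵢ·n₁ᵢ/nᵢ), with n₁ᵢ = aᵢ+bᵢ (exposed), n₀ᵢ = cᵢ+dᵢ (unexposed), nᵢ = n₁ᵢ+n₀ᵢ.
Stratum 1 (Site A): n₁ = 3577, n₀ = 3258, n = 6835; a·n₀/n = 569·3258/6835 = 271.2219; c·n₁/n = 203·3577/6835 = 106.2372
Stratum 2 (Site B): n₁ = 883, n₀ = 239, n = 1122; a·n₀/n = 559·239/1122 = 119.0740; c·n₁/n = 59·883/1122 = 46.4323
RR_MH = (271.2219 + 119.0740) / (106.2372 + 46.4323) = 390.2959 / 152.6694 = 2.55648

2.56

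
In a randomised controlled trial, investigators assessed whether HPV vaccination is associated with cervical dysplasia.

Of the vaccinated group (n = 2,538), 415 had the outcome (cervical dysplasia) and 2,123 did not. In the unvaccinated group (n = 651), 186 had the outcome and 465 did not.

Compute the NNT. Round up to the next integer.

9

Risk in treated group = 415/2538 = 0.16351; risk in control = 186/651 = 0.28571.
Absolute risk reduction = 0.28571 − 0.16351 = 0.12220
NNT = 1 / ARR = 1 / 0.12220 = 8.183 → round up → 9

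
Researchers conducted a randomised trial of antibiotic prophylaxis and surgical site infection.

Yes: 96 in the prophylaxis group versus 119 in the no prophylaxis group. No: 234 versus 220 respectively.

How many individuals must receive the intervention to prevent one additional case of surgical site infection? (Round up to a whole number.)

Risk in treated group = 96/330 = 0.29091; risk in control = 119/339 = 0.35103.
Absolute risk reduction = 0.35103 − 0.29091 = 0.06012
NNT = 1 / ARR = 1 / 0.06012 = 16.632 → round up → 17

17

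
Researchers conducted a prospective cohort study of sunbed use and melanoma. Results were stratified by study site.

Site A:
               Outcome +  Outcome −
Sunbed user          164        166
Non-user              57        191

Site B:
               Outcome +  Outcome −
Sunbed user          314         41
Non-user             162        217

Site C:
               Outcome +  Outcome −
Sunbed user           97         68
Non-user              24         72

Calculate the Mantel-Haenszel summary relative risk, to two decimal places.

RR_MH = Σ(aᵢ·n₀ᵢ/nᵢ) / Σ(cᵢ·n₁ᵢ/nᵢ), with n₁ᵢ = aᵢ+bᵢ (exposed), n₀ᵢ = cᵢ+dᵢ (unexposed), nᵢ = n₁ᵢ+n₀ᵢ.
Stratum 1 (Site A): n₁ = 330, n₀ = 248, n = 578; a·n₀/n = 164·248/578 = 70.3668; c·n₁/n = 57·330/578 = 32.5433
Stratum 2 (Site B): n₁ = 355, n₀ = 379, n = 734; a·n₀/n = 314·379/734 = 162.1335; c·n₁/n = 162·355/734 = 78.3515
Stratum 3 (Site C): n₁ = 165, n₀ = 96, n = 261; a·n₀/n = 97·96/261 = 35.6782; c·n₁/n = 24·165/261 = 15.1724
RR_MH = (70.3668 + 162.1335 + 35.6782) / (32.5433 + 78.3515 + 15.1724) = 268.1785 / 126.0672 = 2.12727

2.13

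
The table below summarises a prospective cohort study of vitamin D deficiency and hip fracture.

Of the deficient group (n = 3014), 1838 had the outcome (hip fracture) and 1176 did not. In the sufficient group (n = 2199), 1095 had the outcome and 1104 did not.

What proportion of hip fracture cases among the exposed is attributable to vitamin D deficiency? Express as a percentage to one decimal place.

From the description: a = 1838, b = 1176, c = 1095, d = 1104.
Risk in exposed = 1838/3014 = 0.60982; risk in unexposed = 1095/2199 = 0.49795.
RR = 0.60982/0.49795 = 1.22465
AR% = (RR − 1)/RR × 100 = (1.22465 − 1)/1.22465 × 100 = 18.3443%

18.3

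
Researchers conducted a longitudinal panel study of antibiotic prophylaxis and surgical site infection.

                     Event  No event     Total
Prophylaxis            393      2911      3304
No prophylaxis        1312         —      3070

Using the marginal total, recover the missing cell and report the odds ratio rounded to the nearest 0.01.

The missing cell is in the unexposed row: 3070 − 1312 = 1758.
So a = 393, b = 2911, c = 1312, d = 1758.
OR = (a·d)/(b·c) = (393 × 1758) / (2911 × 1312) = 690894 / 3819232 = 0.18090

0.18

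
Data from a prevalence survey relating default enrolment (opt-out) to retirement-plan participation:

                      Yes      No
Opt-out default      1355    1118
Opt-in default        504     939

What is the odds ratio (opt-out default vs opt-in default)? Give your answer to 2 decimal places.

Cells: a = 1355, b = 1118, c = 504, d = 939.
OR = (a·d)/(b·c) = (1355 × 939) / (1118 × 504) = 1272345 / 563472 = 2.25804
The odds of retirement-plan participation are about 2.26 times as high in the opt-out default group.

2.26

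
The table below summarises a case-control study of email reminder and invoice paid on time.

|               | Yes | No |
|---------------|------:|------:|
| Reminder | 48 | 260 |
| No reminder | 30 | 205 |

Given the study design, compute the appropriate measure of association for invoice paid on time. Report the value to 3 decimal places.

Cells: a = 48, b = 260, c = 30, d = 205.
This is a case-control study: participants were sampled on outcome status, so risks in the source population cannot be estimated directly — relative risk is not valid here. The odds ratio is the appropriate measure.
OR = (a·d)/(b·c) = (48 × 205) / (260 × 30) = 9840 / 7800 = 1.26154

1.262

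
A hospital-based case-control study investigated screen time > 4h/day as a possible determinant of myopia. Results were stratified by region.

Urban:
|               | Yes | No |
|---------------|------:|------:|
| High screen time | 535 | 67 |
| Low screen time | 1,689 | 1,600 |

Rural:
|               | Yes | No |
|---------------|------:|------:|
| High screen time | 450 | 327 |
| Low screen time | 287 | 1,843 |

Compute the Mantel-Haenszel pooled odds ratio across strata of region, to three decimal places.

8.234

OR_MH = Σ(aᵢdᵢ/nᵢ) / Σ(bᵢcᵢ/nᵢ), where nᵢ is the stratum total.
Stratum 1 (Urban): n = 3891; a·d/n = 535·1600/3891 = 219.9949; b·c/n = 67·1689/3891 = 29.0833
Stratum 2 (Rural): n = 2907; a·d/n = 450·1843/2907 = 285.2941; b·c/n = 327·287/2907 = 32.2838
OR_MH = (219.9949 + 285.2941) / (29.0833 + 32.2838) = 505.2890 / 61.3671 = 8.23388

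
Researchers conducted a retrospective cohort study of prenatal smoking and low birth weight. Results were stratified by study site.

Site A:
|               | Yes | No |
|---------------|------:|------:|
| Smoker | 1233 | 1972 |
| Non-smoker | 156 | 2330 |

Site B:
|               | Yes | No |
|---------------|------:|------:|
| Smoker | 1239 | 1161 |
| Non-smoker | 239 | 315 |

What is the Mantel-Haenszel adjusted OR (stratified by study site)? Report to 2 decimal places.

OR_MH = Σ(aᵢdᵢ/nᵢ) / Σ(bᵢcᵢ/nᵢ), where nᵢ is the stratum total.
Stratum 1 (Site A): n = 5691; a·d/n = 1233·2330/5691 = 504.8129; b·c/n = 1972·156/5691 = 54.0559
Stratum 2 (Site B): n = 2954; a·d/n = 1239·315/2954 = 132.1209; b·c/n = 1161·239/2954 = 93.9333
OR_MH = (504.8129 + 132.1209) / (54.0559 + 93.9333) = 636.9337 / 147.9892 = 4.30392

4.30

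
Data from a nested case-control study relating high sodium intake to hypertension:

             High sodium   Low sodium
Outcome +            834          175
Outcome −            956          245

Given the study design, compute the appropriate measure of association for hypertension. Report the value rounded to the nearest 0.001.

1.221

Reading the table with exposure as columns: a = 834 (High sodium, case), b = 956 (High sodium, non-case), c = 175 (Low sodium, case), d = 245.
This is a nested case-control study: participants were sampled on outcome status, so risks in the source population cannot be estimated directly — relative risk is not valid here. The odds ratio is the appropriate measure.
OR = (a·d)/(b·c) = (834 × 245) / (956 × 175) = 204330 / 167300 = 1.22134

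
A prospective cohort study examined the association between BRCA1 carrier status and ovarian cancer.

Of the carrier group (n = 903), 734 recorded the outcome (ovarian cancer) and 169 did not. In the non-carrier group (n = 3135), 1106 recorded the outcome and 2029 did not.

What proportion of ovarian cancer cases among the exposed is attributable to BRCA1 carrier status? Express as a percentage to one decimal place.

56.6

From the description: a = 734, b = 169, c = 1106, d = 2029.
Risk in exposed = 734/903 = 0.81285; risk in unexposed = 1106/3135 = 0.35279.
RR = 0.81285/0.35279 = 2.30404
AR% = (RR − 1)/RR × 100 = (2.30404 − 1)/2.30404 × 100 = 56.5980%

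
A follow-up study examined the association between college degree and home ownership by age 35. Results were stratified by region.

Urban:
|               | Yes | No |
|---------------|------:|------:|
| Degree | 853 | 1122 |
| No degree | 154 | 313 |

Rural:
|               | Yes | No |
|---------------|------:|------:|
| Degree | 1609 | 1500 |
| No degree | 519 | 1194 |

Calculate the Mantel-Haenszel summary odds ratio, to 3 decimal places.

OR_MH = Σ(aᵢdᵢ/nᵢ) / Σ(bᵢcᵢ/nᵢ), where nᵢ is the stratum total.
Stratum 1 (Urban): n = 2442; a·d/n = 853·313/2442 = 109.3321; b·c/n = 1122·154/2442 = 70.7568
Stratum 2 (Rural): n = 4822; a·d/n = 1609·1194/4822 = 398.4127; b·c/n = 1500·519/4822 = 161.4475
OR_MH = (109.3321 + 398.4127) / (70.7568 + 161.4475) = 507.7448 / 232.2043 = 2.18663

2.187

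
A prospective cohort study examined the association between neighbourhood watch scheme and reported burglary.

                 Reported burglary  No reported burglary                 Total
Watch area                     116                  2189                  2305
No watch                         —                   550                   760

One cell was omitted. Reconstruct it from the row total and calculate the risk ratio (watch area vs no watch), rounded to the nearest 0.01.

The missing cell is in the unexposed row: 760 − 550 = 210.
So a = 116, b = 2189, c = 210, d = 550.
RR = [a/(a+b)] / [c/(c+d)] = (116/2305) / (210/760) = 0.05033/0.27632 = 0.18213

0.18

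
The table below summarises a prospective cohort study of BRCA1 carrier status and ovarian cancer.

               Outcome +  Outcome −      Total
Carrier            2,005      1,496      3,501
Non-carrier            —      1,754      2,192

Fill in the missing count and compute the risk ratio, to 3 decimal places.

The missing cell is in the unexposed row: 2192 − 1754 = 438.
So a = 2005, b = 1496, c = 438, d = 1754.
RR = [a/(a+b)] / [c/(c+d)] = (2005/3501) / (438/2192) = 0.57269/0.19982 = 2.86608

2.866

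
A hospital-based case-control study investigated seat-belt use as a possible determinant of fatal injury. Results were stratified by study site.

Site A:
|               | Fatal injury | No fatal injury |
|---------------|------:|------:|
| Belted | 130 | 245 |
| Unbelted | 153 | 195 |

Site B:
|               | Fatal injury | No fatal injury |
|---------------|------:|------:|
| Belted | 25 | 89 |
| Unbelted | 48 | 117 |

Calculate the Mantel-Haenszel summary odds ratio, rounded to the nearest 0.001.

0.678

OR_MH = Σ(aᵢdᵢ/nᵢ) / Σ(bᵢcᵢ/nᵢ), where nᵢ is the stratum total.
Stratum 1 (Site A): n = 723; a·d/n = 130·195/723 = 35.0622; b·c/n = 245·153/723 = 51.8465
Stratum 2 (Site B): n = 279; a·d/n = 25·117/279 = 10.4839; b·c/n = 89·48/279 = 15.3118
OR_MH = (35.0622 + 10.4839) / (51.8465 + 15.3118) = 45.5461 / 67.1583 = 0.67819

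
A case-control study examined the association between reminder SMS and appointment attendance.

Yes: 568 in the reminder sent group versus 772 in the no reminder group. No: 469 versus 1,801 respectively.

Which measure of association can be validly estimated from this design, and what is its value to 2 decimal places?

From the description: a = 568, b = 469, c = 772, d = 1801.
This is a case-control study: participants were sampled on outcome status, so risks in the source population cannot be estimated directly — relative risk is not valid here. The odds ratio is the appropriate measure.
OR = (a·d)/(b·c) = (568 × 1801) / (469 × 772) = 1022968 / 362068 = 2.82535

2.83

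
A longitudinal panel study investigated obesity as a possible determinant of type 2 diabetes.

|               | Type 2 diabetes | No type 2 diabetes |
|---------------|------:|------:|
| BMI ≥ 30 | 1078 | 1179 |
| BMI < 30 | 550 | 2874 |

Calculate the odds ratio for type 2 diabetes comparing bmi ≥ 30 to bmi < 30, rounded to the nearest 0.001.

4.778

Cells: a = 1078, b = 1179, c = 550, d = 2874.
OR = (a·d)/(b·c) = (1078 × 2874) / (1179 × 550) = 3098172 / 648450 = 4.77781
The odds of type 2 diabetes are about 4.78 times as high in the bmi ≥ 30 group.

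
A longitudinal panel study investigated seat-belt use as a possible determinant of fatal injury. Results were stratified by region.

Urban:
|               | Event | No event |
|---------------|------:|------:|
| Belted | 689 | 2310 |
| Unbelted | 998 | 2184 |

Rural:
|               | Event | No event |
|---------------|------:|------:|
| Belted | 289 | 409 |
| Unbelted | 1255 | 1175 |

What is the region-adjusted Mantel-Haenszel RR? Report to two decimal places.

0.76

RR_MH = Σ(aᵢ·n₀ᵢ/nᵢ) / Σ(cᵢ·n₁ᵢ/nᵢ), with n₁ᵢ = aᵢ+bᵢ (exposed), n₀ᵢ = cᵢ+dᵢ (unexposed), nᵢ = n₁ᵢ+n₀ᵢ.
Stratum 1 (Urban): n₁ = 2999, n₀ = 3182, n = 6181; a·n₀/n = 689·3182/6181 = 354.6996; c·n₁/n = 998·2999/6181 = 484.2262
Stratum 2 (Rural): n₁ = 698, n₀ = 2430, n = 3128; a·n₀/n = 289·2430/3128 = 224.5109; c·n₁/n = 1255·698/3128 = 280.0480
RR_MH = (354.6996 + 224.5109) / (484.2262 + 280.0480) = 579.2104 / 764.2741 = 0.75786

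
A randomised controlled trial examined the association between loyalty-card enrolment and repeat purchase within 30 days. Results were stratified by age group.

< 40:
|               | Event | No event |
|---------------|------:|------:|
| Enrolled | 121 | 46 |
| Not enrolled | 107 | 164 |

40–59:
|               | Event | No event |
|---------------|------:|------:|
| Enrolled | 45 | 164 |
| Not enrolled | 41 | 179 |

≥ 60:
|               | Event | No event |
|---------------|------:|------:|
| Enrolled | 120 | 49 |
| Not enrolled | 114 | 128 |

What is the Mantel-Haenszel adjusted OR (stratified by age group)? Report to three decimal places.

2.505

OR_MH = Σ(aᵢdᵢ/nᵢ) / Σ(bᵢcᵢ/nᵢ), where nᵢ is the stratum total.
Stratum 1 (< 40): n = 438; a·d/n = 121·164/438 = 45.3059; b·c/n = 46·107/438 = 11.2374
Stratum 2 (40–59): n = 429; a·d/n = 45·179/429 = 18.7762; b·c/n = 164·41/429 = 15.6737
Stratum 3 (≥ 60): n = 411; a·d/n = 120·128/411 = 37.3723; b·c/n = 49·114/411 = 13.5912
OR_MH = (45.3059 + 18.7762 + 37.3723) / (11.2374 + 15.6737 + 13.5912) = 101.4544 / 40.5023 = 2.50490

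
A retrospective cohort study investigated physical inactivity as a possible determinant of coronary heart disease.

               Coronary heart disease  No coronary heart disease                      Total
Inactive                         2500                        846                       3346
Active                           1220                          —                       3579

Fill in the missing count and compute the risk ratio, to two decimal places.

2.19

The missing cell is in the unexposed row: 3579 − 1220 = 2359.
So a = 2500, b = 846, c = 1220, d = 2359.
RR = [a/(a+b)] / [c/(c+d)] = (2500/3346) / (1220/3579) = 0.74716/0.34088 = 2.19188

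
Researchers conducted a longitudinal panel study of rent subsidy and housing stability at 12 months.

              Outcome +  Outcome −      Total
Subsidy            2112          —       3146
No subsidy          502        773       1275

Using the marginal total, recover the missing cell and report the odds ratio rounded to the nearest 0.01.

The missing cell is in the exposed row: 3146 − 2112 = 1034.
So a = 2112, b = 1034, c = 502, d = 773.
OR = (a·d)/(b·c) = (2112 × 773) / (1034 × 502) = 1632576 / 519068 = 3.14521

3.15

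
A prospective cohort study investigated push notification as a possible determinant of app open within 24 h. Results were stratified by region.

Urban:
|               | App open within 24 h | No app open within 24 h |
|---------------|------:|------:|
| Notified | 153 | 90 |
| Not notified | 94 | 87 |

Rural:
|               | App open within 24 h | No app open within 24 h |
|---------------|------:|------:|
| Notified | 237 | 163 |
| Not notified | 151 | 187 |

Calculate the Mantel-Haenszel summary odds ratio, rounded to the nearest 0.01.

OR_MH = Σ(aᵢdᵢ/nᵢ) / Σ(bᵢcᵢ/nᵢ), where nᵢ is the stratum total.
Stratum 1 (Urban): n = 424; a·d/n = 153·87/424 = 31.3939; b·c/n = 90·94/424 = 19.9528
Stratum 2 (Rural): n = 738; a·d/n = 237·187/738 = 60.0528; b·c/n = 163·151/738 = 33.3509
OR_MH = (31.3939 + 60.0528) / (19.9528 + 33.3509) = 91.4467 / 53.3038 = 1.71558

1.72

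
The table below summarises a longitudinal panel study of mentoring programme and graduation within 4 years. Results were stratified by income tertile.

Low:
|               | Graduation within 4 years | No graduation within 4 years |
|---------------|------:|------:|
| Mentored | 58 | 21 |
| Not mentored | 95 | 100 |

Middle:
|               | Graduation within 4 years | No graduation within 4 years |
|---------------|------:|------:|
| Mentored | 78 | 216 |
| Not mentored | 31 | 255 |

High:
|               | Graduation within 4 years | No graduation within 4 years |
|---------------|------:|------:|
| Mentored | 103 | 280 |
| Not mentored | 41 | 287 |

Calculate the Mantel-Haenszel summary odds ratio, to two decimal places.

2.77

OR_MH = Σ(aᵢdᵢ/nᵢ) / Σ(bᵢcᵢ/nᵢ), where nᵢ is the stratum total.
Stratum 1 (Low): n = 274; a·d/n = 58·100/274 = 21.1679; b·c/n = 21·95/274 = 7.2810
Stratum 2 (Middle): n = 580; a·d/n = 78·255/580 = 34.2931; b·c/n = 216·31/580 = 11.5448
Stratum 3 (High): n = 711; a·d/n = 103·287/711 = 41.5767; b·c/n = 280·41/711 = 16.1463
OR_MH = (21.1679 + 34.2931 + 41.5767) / (7.2810 + 11.5448 + 16.1463) = 97.0376 / 34.9721 = 2.77471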